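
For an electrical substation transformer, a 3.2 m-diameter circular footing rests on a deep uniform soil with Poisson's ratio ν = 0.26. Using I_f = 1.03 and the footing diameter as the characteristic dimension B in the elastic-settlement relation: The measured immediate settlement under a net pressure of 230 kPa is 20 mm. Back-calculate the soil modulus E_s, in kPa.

S_e = q·B·(1−ν²)/E_s · I_f  ⇒  E_s = q·B·(1−ν²)·I_f / S_e.
E_s = 230 × 3.2 × 0.9324 × 1.03 / 0.02 = 35340 kPa

E_s ≈ 35300 kPa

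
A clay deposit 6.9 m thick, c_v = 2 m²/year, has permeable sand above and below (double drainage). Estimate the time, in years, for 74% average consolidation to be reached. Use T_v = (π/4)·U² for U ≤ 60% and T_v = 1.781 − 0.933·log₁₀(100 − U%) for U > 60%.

Drainage path length: H_d = H/2 = 3.45 m (double drainage).
U > 60%: T_v = 1.781 − 0.933·log₁₀(100 − 74) = 0.46083.
t = T_v·H_d²/c_v = 0.46083×3.45²/2 = 2.743 years.

t ≈ 2.74 years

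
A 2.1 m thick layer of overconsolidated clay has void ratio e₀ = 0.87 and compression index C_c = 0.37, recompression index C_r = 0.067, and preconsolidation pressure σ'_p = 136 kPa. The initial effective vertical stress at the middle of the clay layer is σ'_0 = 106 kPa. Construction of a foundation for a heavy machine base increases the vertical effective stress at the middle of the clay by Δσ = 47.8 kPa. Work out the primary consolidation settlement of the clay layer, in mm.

S_c ≈ 30.3 mm

Final effective stress: σ'_f = 106 + 47.8 = 153.8 kPa.
σ'_f = 153.8 > σ'_p = 136 kPa, so the stress path crosses the preconsolidation pressure — recompression up to σ'_p, then virgin compression beyond:
S_c = H/(1+e₀)·[C_r·log₁₀(σ'_p/σ'_0) + C_c·log₁₀(σ'_f/σ'_p)]
    = 2.1/1.87 × [0.067×log₁₀(136/106) + 0.37×log₁₀(153.8/136)]
    = 1.123 × [0.0072516 + 0.019764] = 0.03034 m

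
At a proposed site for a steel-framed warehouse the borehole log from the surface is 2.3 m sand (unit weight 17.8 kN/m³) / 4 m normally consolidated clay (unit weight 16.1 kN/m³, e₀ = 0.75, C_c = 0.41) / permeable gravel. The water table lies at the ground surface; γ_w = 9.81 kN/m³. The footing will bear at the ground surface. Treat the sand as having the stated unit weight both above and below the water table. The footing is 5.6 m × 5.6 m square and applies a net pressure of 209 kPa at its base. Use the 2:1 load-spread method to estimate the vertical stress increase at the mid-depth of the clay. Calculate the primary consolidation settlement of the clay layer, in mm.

S_c ≈ 468 mm

Mid-depth of clay below the ground surface: z = 2.3 + 4/2 = 4.3 m.
Total vertical stress at mid-clay: σ_v = 17.8×2.3 + 16.1×2 = 73.14 kPa.
Pore pressure: u = 9.81×(4.3 − 0) = 42.183 kPa.
Initial effective stress: σ'_0 = σ_v − u = 73.14 − 42.183 = 30.957 kPa.
Stress increase at mid-clay by the 2:1 spreading method:
Δσ = qBL/((B+z)(L+z)) = 209×5.6×5.6/((5.6+4.3)(5.6+4.3)) = 66.873 kPa
Final effective stress: σ'_f = σ'_0 + Δσ = 30.957 + 66.873 = 97.83 kPa.
Normally consolidated clay, so the full stress increment lies on the virgin compression line:
S_c = C_c·H/(1+e₀)·log₁₀(σ'_f/σ'_0) = 0.41×4/(1+0.75)×log₁₀(97.83/30.957)
    = 0.93714 × 0.49971 = 0.4683 m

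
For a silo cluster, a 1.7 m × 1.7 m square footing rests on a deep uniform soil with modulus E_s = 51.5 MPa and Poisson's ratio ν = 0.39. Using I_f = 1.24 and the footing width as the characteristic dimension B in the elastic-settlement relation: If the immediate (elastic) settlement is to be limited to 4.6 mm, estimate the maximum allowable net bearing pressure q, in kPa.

E_s = 51.5 MPa = 51500 kPa.
S_e = q·B·(1−ν²)/E_s · I_f  ⇒  q = S_e·E_s / (B·(1−ν²)·I_f).
q = 0.0046 × 51500 / (1.7 × 0.8479 × 1.24) = 132.5 kPa

q ≈ 133 kPa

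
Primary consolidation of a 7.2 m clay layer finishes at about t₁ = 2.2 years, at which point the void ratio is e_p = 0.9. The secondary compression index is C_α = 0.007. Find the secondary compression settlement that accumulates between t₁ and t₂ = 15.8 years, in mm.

S_s ≈ 22.7 mm

Secondary compression: S_s = C_α·H/(1+e_p)·log₁₀(t₂/t₁)
S_s = 0.007×7.2/(1+0.9)×log₁₀(15.8/2.2)
    = 0.02653 × 0.8562 = 0.02271 m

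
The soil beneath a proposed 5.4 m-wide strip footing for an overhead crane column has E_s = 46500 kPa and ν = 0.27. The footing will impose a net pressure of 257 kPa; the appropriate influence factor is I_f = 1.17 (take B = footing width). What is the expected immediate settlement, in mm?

Immediate (elastic) settlement: S_e = q·B·(1−ν²)/E_s · I_f.
S_e = 257 × 5.4 × (1 − 0.27²) / 46500 × 1.17
    = 257 × 5.4 × 0.9271 / 46500 × 1.17
    = 0.03237 m = 32.37 mm

S_e ≈ 32.4 mm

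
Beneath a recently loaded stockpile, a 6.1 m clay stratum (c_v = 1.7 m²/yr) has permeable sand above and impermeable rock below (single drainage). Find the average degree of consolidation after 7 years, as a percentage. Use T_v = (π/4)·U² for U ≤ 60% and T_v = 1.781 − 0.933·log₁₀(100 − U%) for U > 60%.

U ≈ 63.2 %

Drainage path length: H_d = H = 6.1 m (single drainage).
T_v = c_v·t/H_d² = 1.7×7/6.1² = 0.31981.
T_v = 0.31981 corresponds to the U > 60% branch:
U = 1 − 10^((1.781 − T_v)/0.933)/100 = 0.6318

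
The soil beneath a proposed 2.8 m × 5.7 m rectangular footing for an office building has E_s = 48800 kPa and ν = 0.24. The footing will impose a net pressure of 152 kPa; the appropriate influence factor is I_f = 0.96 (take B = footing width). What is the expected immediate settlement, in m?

S_e ≈ 0.00789 m

Immediate (elastic) settlement: S_e = q·B·(1−ν²)/E_s · I_f.
S_e = 152 × 2.8 × (1 − 0.24²) / 48800 × 0.96
    = 152 × 2.8 × 0.9424 / 48800 × 0.96
    = 0.00789 m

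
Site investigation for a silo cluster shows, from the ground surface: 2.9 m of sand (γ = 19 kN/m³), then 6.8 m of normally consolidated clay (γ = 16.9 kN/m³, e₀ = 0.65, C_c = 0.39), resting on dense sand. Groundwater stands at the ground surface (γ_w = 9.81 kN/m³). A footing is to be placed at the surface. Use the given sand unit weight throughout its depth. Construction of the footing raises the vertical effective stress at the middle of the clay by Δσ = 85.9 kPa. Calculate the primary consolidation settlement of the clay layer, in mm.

Mid-depth of clay below the ground surface: z = 2.9 + 6.8/2 = 6.3 m.
Total vertical stress at mid-clay: σ_v = 19×2.9 + 16.9×3.4 = 112.56 kPa.
Pore pressure: u = 9.81×(6.3 − 0) = 61.803 kPa.
Initial effective stress: σ'_0 = σ_v − u = 112.56 − 61.803 = 50.757 kPa.
Final effective stress: σ'_f = σ'_0 + Δσ = 50.757 + 85.9 = 136.66 kPa.
Normally consolidated clay, so the full stress increment lies on the virgin compression line:
S_c = C_c·H/(1+e₀)·log₁₀(σ'_f/σ'_0) = 0.39×6.8/(1+0.65)×log₁₀(136.66/50.757)
    = 1.6073 × 0.43015 = 0.6914 m

S_c ≈ 691 mm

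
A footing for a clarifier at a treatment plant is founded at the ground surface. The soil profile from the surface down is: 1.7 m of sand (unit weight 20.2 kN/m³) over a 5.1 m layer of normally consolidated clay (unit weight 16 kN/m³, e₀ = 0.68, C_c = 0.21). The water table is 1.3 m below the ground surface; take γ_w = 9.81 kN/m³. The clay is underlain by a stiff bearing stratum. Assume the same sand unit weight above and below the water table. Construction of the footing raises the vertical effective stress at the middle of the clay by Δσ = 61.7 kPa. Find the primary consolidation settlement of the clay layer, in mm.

S_c ≈ 235 mm

Mid-depth of clay below the ground surface: z = 1.7 + 5.1/2 = 4.25 m.
Total vertical stress at mid-clay: σ_v = 20.2×1.7 + 16×2.55 = 75.14 kPa.
Pore pressure: u = 9.81×(4.25 − 1.3) = 28.94 kPa.
Initial effective stress: σ'_0 = σ_v − u = 75.14 − 28.94 = 46.2 kPa.
Final effective stress: σ'_f = σ'_0 + Δσ = 46.2 + 61.7 = 107.9 kPa.
Normally consolidated clay, so the full stress increment lies on the virgin compression line:
S_c = C_c·H/(1+e₀)·log₁₀(σ'_f/σ'_0) = 0.21×5.1/(1+0.68)×log₁₀(107.9/46.2)
    = 0.6375 × 0.36838 = 0.2348 m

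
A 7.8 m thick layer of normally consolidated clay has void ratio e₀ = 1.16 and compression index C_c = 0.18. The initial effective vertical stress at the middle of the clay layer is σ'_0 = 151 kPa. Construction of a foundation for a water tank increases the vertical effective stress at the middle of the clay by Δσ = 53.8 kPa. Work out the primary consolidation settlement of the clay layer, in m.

S_c ≈ 0.086 m

Final effective stress: σ'_f = σ'_0 + Δσ = 151 + 53.8 = 204.8 kPa.
Normally consolidated clay, so the full stress increment lies on the virgin compression line:
S_c = C_c·H/(1+e₀)·log₁₀(σ'_f/σ'_0) = 0.18×7.8/(1+1.16)×log₁₀(204.8/151)
    = 0.65 × 0.13235 = 0.08603 m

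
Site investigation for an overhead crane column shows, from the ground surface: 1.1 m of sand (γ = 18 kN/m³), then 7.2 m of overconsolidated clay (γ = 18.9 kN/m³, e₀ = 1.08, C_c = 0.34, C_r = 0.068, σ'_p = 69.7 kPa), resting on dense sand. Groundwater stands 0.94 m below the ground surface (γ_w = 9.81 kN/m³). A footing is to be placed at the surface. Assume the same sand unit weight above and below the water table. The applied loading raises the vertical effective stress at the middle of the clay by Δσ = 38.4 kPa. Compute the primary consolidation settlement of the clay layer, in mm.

Mid-depth of clay below the ground surface: z = 1.1 + 7.2/2 = 4.7 m.
Total vertical stress at mid-clay: σ_v = 18×1.1 + 18.9×3.6 = 87.84 kPa.
Pore pressure: u = 9.81×(4.7 − 0.94) = 36.886 kPa.
Initial effective stress: σ'_0 = σ_v − u = 87.84 − 36.886 = 50.954 kPa.
Final effective stress: σ'_f = 50.954 + 38.4 = 89.354 kPa.
σ'_f = 89.354 > σ'_p = 69.7 kPa, so the stress path crosses the preconsolidation pressure — recompression up to σ'_p, then virgin compression beyond:
S_c = H/(1+e₀)·[C_r·log₁₀(σ'_p/σ'_0) + C_c·log₁₀(σ'_f/σ'_p)]
    = 7.2/2.08 × [0.068×log₁₀(69.7/50.954) + 0.34×log₁₀(89.354/69.7)]
    = 3.4615 × [0.0092517 + 0.03668] = 0.159 m

S_c ≈ 159 mm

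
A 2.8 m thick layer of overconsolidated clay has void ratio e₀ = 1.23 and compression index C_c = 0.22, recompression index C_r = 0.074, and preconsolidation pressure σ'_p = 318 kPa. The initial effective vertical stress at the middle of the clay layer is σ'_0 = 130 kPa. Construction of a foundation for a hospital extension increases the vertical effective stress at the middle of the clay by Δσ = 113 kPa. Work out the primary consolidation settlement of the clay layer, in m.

Final effective stress: σ'_f = 130 + 113 = 243 kPa.
σ'_f = 243 ≤ σ'_p = 318 kPa, so the clay remains overconsolidated and only the recompression index applies:
S_c = C_r·H/(1+e₀)·log₁₀(σ'_f/σ'_0) = 0.074×2.8/2.23×log₁₀(243/130)
    = 0.092914 × 0.27166 = 0.02524 m

S_c ≈ 0.0252 m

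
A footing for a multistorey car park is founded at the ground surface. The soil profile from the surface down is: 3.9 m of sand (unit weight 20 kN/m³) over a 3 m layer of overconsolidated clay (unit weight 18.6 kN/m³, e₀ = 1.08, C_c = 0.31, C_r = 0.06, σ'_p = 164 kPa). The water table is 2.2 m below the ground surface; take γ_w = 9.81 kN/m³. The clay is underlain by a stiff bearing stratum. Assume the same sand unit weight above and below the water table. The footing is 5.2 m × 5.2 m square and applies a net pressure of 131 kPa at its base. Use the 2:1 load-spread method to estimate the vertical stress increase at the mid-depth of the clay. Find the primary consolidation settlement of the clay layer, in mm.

Mid-depth of clay below the ground surface: z = 3.9 + 3/2 = 5.4 m.
Total vertical stress at mid-clay: σ_v = 20×3.9 + 18.6×1.5 = 105.9 kPa.
Pore pressure: u = 9.81×(5.4 − 2.2) = 31.392 kPa.
Initial effective stress: σ'_0 = σ_v − u = 105.9 − 31.392 = 74.508 kPa.
Stress increase at mid-clay by the 2:1 spreading method:
Δσ = qBL/((B+z)(L+z)) = 131×5.2×5.2/((5.2+5.4)(5.2+5.4)) = 31.526 kPa
Final effective stress: σ'_f = 74.508 + 31.526 = 106.03 kPa.
σ'_f = 106.03 ≤ σ'_p = 164 kPa, so the clay remains overconsolidated and only the recompression index applies:
S_c = C_r·H/(1+e₀)·log₁₀(σ'_f/σ'_0) = 0.06×3/2.08×log₁₀(106.03/74.508)
    = 0.086538 × 0.15323 = 0.01326 m

S_c ≈ 13.3 mm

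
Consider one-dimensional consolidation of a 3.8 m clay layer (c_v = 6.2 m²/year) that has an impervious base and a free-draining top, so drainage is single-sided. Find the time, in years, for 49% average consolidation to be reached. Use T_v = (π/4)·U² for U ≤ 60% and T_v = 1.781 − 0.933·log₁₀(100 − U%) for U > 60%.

Drainage path length: H_d = H = 3.8 m (single drainage).
U ≤ 60%: T_v = (π/4)·U² = (π/4)×0.49² = 0.18857.
t = T_v·H_d²/c_v = 0.18857×3.8²/6.2 = 0.4392 years.

t ≈ 0.439 years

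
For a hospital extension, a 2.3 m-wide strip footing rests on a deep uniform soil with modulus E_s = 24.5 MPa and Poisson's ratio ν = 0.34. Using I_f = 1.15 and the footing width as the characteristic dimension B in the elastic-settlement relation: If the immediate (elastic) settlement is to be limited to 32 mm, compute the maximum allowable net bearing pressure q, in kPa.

E_s = 24.5 MPa = 24500 kPa.
S_e = q·B·(1−ν²)/E_s · I_f  ⇒  q = S_e·E_s / (B·(1−ν²)·I_f).
q = 0.032 × 24500 / (2.3 × 0.8844 × 1.15) = 335.2 kPa

q ≈ 335 kPa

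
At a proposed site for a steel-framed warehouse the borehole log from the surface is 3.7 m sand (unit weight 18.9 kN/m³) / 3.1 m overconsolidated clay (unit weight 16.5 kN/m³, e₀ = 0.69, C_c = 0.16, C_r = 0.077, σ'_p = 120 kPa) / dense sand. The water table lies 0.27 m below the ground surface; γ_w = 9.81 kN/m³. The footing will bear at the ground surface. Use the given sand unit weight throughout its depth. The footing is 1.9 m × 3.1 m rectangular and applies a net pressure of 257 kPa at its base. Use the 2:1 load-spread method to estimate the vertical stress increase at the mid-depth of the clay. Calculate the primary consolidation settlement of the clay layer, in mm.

S_c ≈ 26.6 mm

Mid-depth of clay below the ground surface: z = 3.7 + 3.1/2 = 5.25 m.
Total vertical stress at mid-clay: σ_v = 18.9×3.7 + 16.5×1.55 = 95.505 kPa.
Pore pressure: u = 9.81×(5.25 − 0.27) = 48.854 kPa.
Initial effective stress: σ'_0 = σ_v − u = 95.505 − 48.854 = 46.651 kPa.
Stress increase at mid-clay by the 2:1 spreading method:
Δσ = qBL/((B+z)(L+z)) = 257×1.9×3.1/((1.9+5.25)(3.1+5.25)) = 25.355 kPa
Final effective stress: σ'_f = 46.651 + 25.355 = 72.006 kPa.
σ'_f = 72.006 ≤ σ'_p = 120 kPa, so the clay remains overconsolidated and only the recompression index applies:
S_c = C_r·H/(1+e₀)·log₁₀(σ'_f/σ'_0) = 0.077×3.1/1.69×log₁₀(72.006/46.651)
    = 0.14124 × 0.18851 = 0.02663 m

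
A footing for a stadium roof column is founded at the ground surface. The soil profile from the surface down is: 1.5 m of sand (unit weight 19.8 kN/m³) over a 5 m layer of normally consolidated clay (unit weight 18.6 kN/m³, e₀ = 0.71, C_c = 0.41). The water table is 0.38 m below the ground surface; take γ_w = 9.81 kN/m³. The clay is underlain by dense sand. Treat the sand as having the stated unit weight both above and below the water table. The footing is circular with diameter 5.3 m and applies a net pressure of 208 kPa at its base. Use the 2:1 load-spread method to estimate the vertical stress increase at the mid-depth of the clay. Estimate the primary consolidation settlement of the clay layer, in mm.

S_c ≈ 509 mm

Mid-depth of clay below the ground surface: z = 1.5 + 5/2 = 4 m.
Total vertical stress at mid-clay: σ_v = 19.8×1.5 + 18.6×2.5 = 76.2 kPa.
Pore pressure: u = 9.81×(4 − 0.38) = 35.512 kPa.
Initial effective stress: σ'_0 = σ_v − u = 76.2 − 35.512 = 40.688 kPa.
Stress increase at mid-clay by the 2:1 spreading method:
Δσ ≈ qD²/(D+z)² = 208×5.3²/(5.3+4)² = 67.554 kPa
Final effective stress: σ'_f = σ'_0 + Δσ = 40.688 + 67.554 = 108.24 kPa.
Normally consolidated clay, so the full stress increment lies on the virgin compression line:
S_c = C_c·H/(1+e₀)·log₁₀(σ'_f/σ'_0) = 0.41×5/(1+0.71)×log₁₀(108.24/40.688)
    = 1.1988 × 0.42492 = 0.5094 m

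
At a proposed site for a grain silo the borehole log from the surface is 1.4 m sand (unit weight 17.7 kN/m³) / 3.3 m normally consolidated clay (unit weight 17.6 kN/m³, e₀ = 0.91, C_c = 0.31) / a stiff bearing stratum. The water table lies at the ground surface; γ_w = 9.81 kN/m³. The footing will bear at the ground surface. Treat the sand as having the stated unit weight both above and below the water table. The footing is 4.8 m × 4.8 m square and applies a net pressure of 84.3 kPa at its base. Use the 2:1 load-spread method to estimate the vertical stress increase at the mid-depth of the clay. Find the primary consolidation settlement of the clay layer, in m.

S_c ≈ 0.196 m

Mid-depth of clay below the ground surface: z = 1.4 + 3.3/2 = 3.05 m.
Total vertical stress at mid-clay: σ_v = 17.7×1.4 + 17.6×1.65 = 53.82 kPa.
Pore pressure: u = 9.81×(3.05 − 0) = 29.921 kPa.
Initial effective stress: σ'_0 = σ_v − u = 53.82 − 29.921 = 23.899 kPa.
Stress increase at mid-clay by the 2:1 spreading method:
Δσ = qBL/((B+z)(L+z)) = 84.3×4.8×4.8/((4.8+3.05)(4.8+3.05)) = 31.519 kPa
Final effective stress: σ'_f = σ'_0 + Δσ = 23.899 + 31.519 = 55.418 kPa.
Normally consolidated clay, so the full stress increment lies on the virgin compression line:
S_c = C_c·H/(1+e₀)·log₁₀(σ'_f/σ'_0) = 0.31×3.3/(1+0.91)×log₁₀(55.418/23.899)
    = 0.5356 × 0.36527 = 0.1956 m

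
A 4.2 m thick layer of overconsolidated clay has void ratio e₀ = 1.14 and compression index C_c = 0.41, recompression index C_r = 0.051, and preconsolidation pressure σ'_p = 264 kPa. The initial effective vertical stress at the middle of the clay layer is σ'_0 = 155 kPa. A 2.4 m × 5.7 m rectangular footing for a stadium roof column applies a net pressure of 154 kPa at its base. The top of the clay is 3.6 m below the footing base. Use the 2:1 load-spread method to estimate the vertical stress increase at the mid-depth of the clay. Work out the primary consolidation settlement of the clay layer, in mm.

Mid-depth of clay below the footing base: z = 3.6 + 4.2/2 = 5.7 m.
Stress increase at mid-clay by the 2:1 spreading method:
Δσ = qBL/((B+z)(L+z)) = 154×2.4×5.7/((2.4+5.7)(5.7+5.7)) = 22.815 kPa
Final effective stress: σ'_f = 155 + 22.815 = 177.81 kPa.
σ'_f = 177.81 ≤ σ'_p = 264 kPa, so the clay remains overconsolidated and only the recompression index applies:
S_c = C_r·H/(1+e₀)·log₁₀(σ'_f/σ'_0) = 0.051×4.2/2.14×log₁₀(177.81/155)
    = 0.10009 × 0.059624 = 0.005968 m

S_c ≈ 5.97 mm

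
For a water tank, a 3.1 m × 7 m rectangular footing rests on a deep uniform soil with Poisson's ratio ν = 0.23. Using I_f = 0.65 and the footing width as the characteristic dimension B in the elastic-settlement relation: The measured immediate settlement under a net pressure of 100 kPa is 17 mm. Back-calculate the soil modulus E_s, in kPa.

E_s ≈ 11200 kPa

S_e = q·B·(1−ν²)/E_s · I_f  ⇒  E_s = q·B·(1−ν²)·I_f / S_e.
E_s = 100 × 3.1 × 0.9471 × 0.65 / 0.017 = 11230 kPa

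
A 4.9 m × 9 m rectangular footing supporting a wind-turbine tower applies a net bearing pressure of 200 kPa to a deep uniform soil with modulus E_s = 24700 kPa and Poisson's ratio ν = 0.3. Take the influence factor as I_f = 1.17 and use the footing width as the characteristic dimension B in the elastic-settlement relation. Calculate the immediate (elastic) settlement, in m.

Immediate (elastic) settlement: S_e = q·B·(1−ν²)/E_s · I_f.
S_e = 200 × 4.9 × (1 − 0.3²) / 24700 × 1.17
    = 200 × 4.9 × 0.91 / 24700 × 1.17
    = 0.04224 m

S_e ≈ 0.0422 m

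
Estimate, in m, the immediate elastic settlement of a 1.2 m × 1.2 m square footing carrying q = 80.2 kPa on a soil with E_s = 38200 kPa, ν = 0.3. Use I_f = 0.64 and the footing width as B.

Immediate (elastic) settlement: S_e = q·B·(1−ν²)/E_s · I_f.
S_e = 80.2 × 1.2 × (1 − 0.3²) / 38200 × 0.64
    = 80.2 × 1.2 × 0.91 / 38200 × 0.64
    = 0.001467 m

S_e ≈ 0.00147 m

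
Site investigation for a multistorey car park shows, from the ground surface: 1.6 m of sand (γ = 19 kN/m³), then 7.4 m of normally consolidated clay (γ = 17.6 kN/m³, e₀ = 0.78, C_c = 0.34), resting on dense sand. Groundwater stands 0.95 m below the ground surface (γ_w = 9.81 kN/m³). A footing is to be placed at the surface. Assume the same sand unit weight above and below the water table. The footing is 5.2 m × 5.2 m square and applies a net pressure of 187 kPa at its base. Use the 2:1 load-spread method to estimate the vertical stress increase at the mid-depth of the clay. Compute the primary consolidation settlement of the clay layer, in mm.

Mid-depth of clay below the ground surface: z = 1.6 + 7.4/2 = 5.3 m.
Total vertical stress at mid-clay: σ_v = 19×1.6 + 17.6×3.7 = 95.52 kPa.
Pore pressure: u = 9.81×(5.3 − 0.95) = 42.673 kPa.
Initial effective stress: σ'_0 = σ_v − u = 95.52 − 42.673 = 52.847 kPa.
Stress increase at mid-clay by the 2:1 spreading method:
Δσ = qBL/((B+z)(L+z)) = 187×5.2×5.2/((5.2+5.3)(5.2+5.3)) = 45.864 kPa
Final effective stress: σ'_f = σ'_0 + Δσ = 52.847 + 45.864 = 98.711 kPa.
Normally consolidated clay, so the full stress increment lies on the virgin compression line:
S_c = C_c·H/(1+e₀)·log₁₀(σ'_f/σ'_0) = 0.34×7.4/(1+0.78)×log₁₀(98.711/52.847)
    = 1.4135 × 0.27135 = 0.3836 m

S_c ≈ 384 mm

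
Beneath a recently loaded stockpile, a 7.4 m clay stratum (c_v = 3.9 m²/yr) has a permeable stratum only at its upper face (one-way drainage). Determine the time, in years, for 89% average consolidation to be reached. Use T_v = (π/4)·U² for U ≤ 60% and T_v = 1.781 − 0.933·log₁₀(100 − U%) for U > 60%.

Drainage path length: H_d = H = 7.4 m (single drainage).
U > 60%: T_v = 1.781 − 0.933·log₁₀(100 − 89) = 0.80938.
t = T_v·H_d²/c_v = 0.80938×7.4²/3.9 = 11.36 years.

t ≈ 11.4 years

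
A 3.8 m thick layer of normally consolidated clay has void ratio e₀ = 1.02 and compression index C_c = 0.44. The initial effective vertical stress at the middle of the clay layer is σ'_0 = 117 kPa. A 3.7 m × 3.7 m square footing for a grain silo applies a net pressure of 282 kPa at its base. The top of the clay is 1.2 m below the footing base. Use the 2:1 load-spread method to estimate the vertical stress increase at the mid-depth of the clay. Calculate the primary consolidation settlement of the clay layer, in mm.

Mid-depth of clay below the footing base: z = 1.2 + 3.8/2 = 3.1 m.
Stress increase at mid-clay by the 2:1 spreading method:
Δσ = qBL/((B+z)(L+z)) = 282×3.7×3.7/((3.7+3.1)(3.7+3.1)) = 83.49 kPa
Final effective stress: σ'_f = σ'_0 + Δσ = 117 + 83.49 = 200.49 kPa.
Normally consolidated clay, so the full stress increment lies on the virgin compression line:
S_c = C_c·H/(1+e₀)·log₁₀(σ'_f/σ'_0) = 0.44×3.8/(1+1.02)×log₁₀(200.49/117)
    = 0.82772 × 0.23391 = 0.1936 m

S_c ≈ 194 mm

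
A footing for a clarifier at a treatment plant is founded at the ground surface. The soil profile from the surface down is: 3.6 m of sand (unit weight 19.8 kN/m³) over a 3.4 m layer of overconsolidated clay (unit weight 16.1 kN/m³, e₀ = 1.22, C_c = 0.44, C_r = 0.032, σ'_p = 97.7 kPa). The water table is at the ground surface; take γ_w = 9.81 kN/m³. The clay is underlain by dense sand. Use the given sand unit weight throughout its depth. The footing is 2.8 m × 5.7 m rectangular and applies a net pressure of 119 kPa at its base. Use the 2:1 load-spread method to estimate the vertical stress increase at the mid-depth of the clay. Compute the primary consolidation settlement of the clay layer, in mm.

S_c ≈ 8.01 mm

Mid-depth of clay below the ground surface: z = 3.6 + 3.4/2 = 5.3 m.
Total vertical stress at mid-clay: σ_v = 19.8×3.6 + 16.1×1.7 = 98.65 kPa.
Pore pressure: u = 9.81×(5.3 − 0) = 51.993 kPa.
Initial effective stress: σ'_0 = σ_v − u = 98.65 − 51.993 = 46.657 kPa.
Stress increase at mid-clay by the 2:1 spreading method:
Δσ = qBL/((B+z)(L+z)) = 119×2.8×5.7/((2.8+5.3)(5.7+5.3)) = 21.316 kPa
Final effective stress: σ'_f = 46.657 + 21.316 = 67.973 kPa.
σ'_f = 67.973 ≤ σ'_p = 97.7 kPa, so the clay remains overconsolidated and only the recompression index applies:
S_c = C_r·H/(1+e₀)·log₁₀(σ'_f/σ'_0) = 0.032×3.4/2.22×log₁₀(67.973/46.657)
    = 0.049008 × 0.16342 = 0.008009 m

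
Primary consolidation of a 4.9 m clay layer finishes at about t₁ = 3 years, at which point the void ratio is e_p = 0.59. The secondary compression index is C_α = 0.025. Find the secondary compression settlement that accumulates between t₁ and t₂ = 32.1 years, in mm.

S_s ≈ 79.3 mm

Secondary compression: S_s = C_α·H/(1+e_p)·log₁₀(t₂/t₁)
S_s = 0.025×4.9/(1+0.59)×log₁₀(32.1/3)
    = 0.07704 × 1.029 = 0.07931 m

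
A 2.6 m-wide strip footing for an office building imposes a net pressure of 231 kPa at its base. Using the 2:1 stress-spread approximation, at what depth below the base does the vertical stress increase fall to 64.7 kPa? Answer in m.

2:1 spreading — at depth z the loaded area has grown by z in each plan dimension:
qB/(B+z) = Δσ_z ⇒ z = qB/Δσ_z − B = 231×2.6/64.7 − 2.6 = 6.683 m

z ≈ 6.68 m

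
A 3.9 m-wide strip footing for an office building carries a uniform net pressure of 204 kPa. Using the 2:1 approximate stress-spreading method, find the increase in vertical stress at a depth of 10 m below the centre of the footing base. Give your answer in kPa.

Δσ_z ≈ 57.2 kPa

By the 2:1 method the load spreads at 1 horizontal : 2 vertical, so at depth z the loaded area has grown by z in each plan dimension:
Δσ = qB/(B+z) = 204×3.9/(3.9+10) = 57.237 kPa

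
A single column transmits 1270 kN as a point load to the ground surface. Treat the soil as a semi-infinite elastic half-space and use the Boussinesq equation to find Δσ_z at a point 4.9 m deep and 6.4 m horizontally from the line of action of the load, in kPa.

Δσ_z ≈ 2.1 kPa

Boussinesq vertical stress below a point load on an elastic half-space:
Δσ_z = 3P/(2πz²) · [1 + (r/z)²]^(−5/2)
r/z = 6.4/4.9 = 1.3061; [1+(r/z)²]^(−5/2) = 0.083023.
Δσ_z = 3×1270/(2π×4.9²) × 0.083023 = 25.255 × 0.083023 = 2.097 kPa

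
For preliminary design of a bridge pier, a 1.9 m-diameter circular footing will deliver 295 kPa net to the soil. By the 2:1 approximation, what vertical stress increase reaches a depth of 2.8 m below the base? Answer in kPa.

By the 2:1 method the load spreads at 1 horizontal : 2 vertical, so at depth z the loaded area has grown by z in each plan dimension:
Δσ ≈ qD²/(D+z)² = 295×1.9²/(1.9+2.8)² = 48.21 kPa

Δσ_z ≈ 48.2 kPa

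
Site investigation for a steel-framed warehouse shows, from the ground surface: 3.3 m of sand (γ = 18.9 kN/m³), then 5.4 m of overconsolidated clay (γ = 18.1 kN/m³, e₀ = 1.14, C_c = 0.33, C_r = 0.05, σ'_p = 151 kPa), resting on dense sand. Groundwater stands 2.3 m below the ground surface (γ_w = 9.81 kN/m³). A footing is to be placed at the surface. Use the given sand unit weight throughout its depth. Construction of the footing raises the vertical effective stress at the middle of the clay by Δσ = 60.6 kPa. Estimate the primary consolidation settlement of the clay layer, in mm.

S_c ≈ 32.5 mm

Mid-depth of clay below the ground surface: z = 3.3 + 5.4/2 = 6 m.
Total vertical stress at mid-clay: σ_v = 18.9×3.3 + 18.1×2.7 = 111.24 kPa.
Pore pressure: u = 9.81×(6 − 2.3) = 36.297 kPa.
Initial effective stress: σ'_0 = σ_v − u = 111.24 − 36.297 = 74.943 kPa.
Final effective stress: σ'_f = 74.943 + 60.6 = 135.54 kPa.
σ'_f = 135.54 ≤ σ'_p = 151 kPa, so the clay remains overconsolidated and only the recompression index applies:
S_c = C_r·H/(1+e₀)·log₁₀(σ'_f/σ'_0) = 0.05×5.4/2.14×log₁₀(135.54/74.943)
    = 0.12617 × 0.25734 = 0.03247 m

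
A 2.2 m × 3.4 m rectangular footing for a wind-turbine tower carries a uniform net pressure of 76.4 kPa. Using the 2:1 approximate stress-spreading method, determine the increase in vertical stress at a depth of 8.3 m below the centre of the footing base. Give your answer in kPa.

By the 2:1 method the load spreads at 1 horizontal : 2 vertical, so at depth z the loaded area has grown by z in each plan dimension:
Δσ = qBL/((B+z)(L+z)) = 76.4×2.2×3.4/((2.2+8.3)(3.4+8.3)) = 4.6518 kPa

Δσ_z ≈ 4.65 kPa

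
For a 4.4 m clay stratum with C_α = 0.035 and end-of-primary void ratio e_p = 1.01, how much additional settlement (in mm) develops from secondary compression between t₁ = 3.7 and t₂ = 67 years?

S_s ≈ 96.4 mm

Secondary compression: S_s = C_α·H/(1+e_p)·log₁₀(t₂/t₁)
S_s = 0.035×4.4/(1+1.01)×log₁₀(67/3.7)
    = 0.07662 × 1.258 = 0.09637 m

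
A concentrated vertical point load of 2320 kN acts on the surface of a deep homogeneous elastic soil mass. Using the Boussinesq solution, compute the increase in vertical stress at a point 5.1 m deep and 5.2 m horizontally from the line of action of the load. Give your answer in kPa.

Boussinesq vertical stress below a point load on an elastic half-space:
Δσ_z = 3P/(2πz²) · [1 + (r/z)²]^(−5/2)
r/z = 5.2/5.1 = 1.0196; [1+(r/z)²]^(−5/2) = 0.16832.
Δσ_z = 3×2320/(2π×5.1²) × 0.16832 = 42.588 × 0.16832 = 7.168 kPa

Δσ_z ≈ 7.17 kPa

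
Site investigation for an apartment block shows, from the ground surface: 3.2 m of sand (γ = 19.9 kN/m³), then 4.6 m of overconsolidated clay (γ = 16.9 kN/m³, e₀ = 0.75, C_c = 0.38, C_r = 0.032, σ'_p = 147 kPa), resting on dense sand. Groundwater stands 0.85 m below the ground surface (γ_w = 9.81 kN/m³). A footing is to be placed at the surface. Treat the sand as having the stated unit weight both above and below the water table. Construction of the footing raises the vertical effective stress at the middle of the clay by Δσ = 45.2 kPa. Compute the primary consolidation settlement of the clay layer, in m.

Mid-depth of clay below the ground surface: z = 3.2 + 4.6/2 = 5.5 m.
Total vertical stress at mid-clay: σ_v = 19.9×3.2 + 16.9×2.3 = 102.55 kPa.
Pore pressure: u = 9.81×(5.5 − 0.85) = 45.617 kPa.
Initial effective stress: σ'_0 = σ_v − u = 102.55 − 45.617 = 56.933 kPa.
Final effective stress: σ'_f = 56.933 + 45.2 = 102.13 kPa.
σ'_f = 102.13 ≤ σ'_p = 147 kPa, so the clay remains overconsolidated and only the recompression index applies:
S_c = C_r·H/(1+e₀)·log₁₀(σ'_f/σ'_0) = 0.032×4.6/1.75×log₁₀(102.13/56.933)
    = 0.084115 × 0.25379 = 0.02135 m

S_c ≈ 0.0213 m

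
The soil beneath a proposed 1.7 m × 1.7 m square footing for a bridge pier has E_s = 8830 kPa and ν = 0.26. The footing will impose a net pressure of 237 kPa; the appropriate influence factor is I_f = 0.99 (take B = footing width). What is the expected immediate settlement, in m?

S_e ≈ 0.0421 m

Immediate (elastic) settlement: S_e = q·B·(1−ν²)/E_s · I_f.
S_e = 237 × 1.7 × (1 − 0.26²) / 8830 × 0.99
    = 237 × 1.7 × 0.9324 / 8830 × 0.99
    = 0.04212 m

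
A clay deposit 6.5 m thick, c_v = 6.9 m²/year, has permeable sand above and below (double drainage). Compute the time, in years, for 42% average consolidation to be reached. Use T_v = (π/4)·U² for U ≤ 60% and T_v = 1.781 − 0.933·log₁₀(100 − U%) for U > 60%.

t ≈ 0.212 years

Drainage path length: H_d = H/2 = 3.25 m (double drainage).
U ≤ 60%: T_v = (π/4)·U² = (π/4)×0.42² = 0.13854.
t = T_v·H_d²/c_v = 0.13854×3.25²/6.9 = 0.2121 years.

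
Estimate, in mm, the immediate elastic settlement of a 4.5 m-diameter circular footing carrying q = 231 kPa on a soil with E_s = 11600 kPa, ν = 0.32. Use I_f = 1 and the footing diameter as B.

S_e ≈ 80.4 mm

Immediate (elastic) settlement: S_e = q·B·(1−ν²)/E_s · I_f.
S_e = 231 × 4.5 × (1 − 0.32²) / 11600 × 1
    = 231 × 4.5 × 0.8976 / 11600 × 1
    = 0.08044 m = 80.44 mm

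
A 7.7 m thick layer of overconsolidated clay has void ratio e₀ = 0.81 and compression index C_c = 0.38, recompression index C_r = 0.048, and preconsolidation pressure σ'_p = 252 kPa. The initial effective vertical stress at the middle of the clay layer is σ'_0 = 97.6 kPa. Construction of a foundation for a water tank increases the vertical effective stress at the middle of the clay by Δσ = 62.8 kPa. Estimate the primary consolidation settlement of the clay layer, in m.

Final effective stress: σ'_f = 97.6 + 62.8 = 160.4 kPa.
σ'_f = 160.4 ≤ σ'_p = 252 kPa, so the clay remains overconsolidated and only the recompression index applies:
S_c = C_r·H/(1+e₀)·log₁₀(σ'_f/σ'_0) = 0.048×7.7/1.81×log₁₀(160.4/97.6)
    = 0.2042 × 0.21575 = 0.04406 m

S_c ≈ 0.0441 m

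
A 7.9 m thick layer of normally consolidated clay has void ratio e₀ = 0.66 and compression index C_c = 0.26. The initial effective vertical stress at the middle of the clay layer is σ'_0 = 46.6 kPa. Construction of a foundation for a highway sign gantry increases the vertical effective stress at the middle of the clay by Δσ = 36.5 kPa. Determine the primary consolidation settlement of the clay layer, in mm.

S_c ≈ 311 mm

Final effective stress: σ'_f = σ'_0 + Δσ = 46.6 + 36.5 = 83.1 kPa.
Normally consolidated clay, so the full stress increment lies on the virgin compression line:
S_c = C_c·H/(1+e₀)·log₁₀(σ'_f/σ'_0) = 0.26×7.9/(1+0.66)×log₁₀(83.1/46.6)
    = 1.2373 × 0.25122 = 0.3108 m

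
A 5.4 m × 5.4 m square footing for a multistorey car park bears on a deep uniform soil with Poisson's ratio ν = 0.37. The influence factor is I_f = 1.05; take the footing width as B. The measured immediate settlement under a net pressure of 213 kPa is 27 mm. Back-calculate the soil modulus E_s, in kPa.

S_e = q·B·(1−ν²)/E_s · I_f  ⇒  E_s = q·B·(1−ν²)·I_f / S_e.
E_s = 213 × 5.4 × 0.8631 × 1.05 / 0.027 = 38610 kPa

E_s ≈ 38600 kPa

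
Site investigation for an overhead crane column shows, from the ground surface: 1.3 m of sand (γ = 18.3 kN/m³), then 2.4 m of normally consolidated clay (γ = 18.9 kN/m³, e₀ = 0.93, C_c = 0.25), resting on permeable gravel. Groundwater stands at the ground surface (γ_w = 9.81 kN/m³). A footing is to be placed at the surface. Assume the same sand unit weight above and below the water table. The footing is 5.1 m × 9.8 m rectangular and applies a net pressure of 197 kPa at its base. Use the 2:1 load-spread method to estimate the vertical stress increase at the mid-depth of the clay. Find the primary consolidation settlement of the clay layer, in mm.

S_c ≈ 237 mm

Mid-depth of clay below the ground surface: z = 1.3 + 2.4/2 = 2.5 m.
Total vertical stress at mid-clay: σ_v = 18.3×1.3 + 18.9×1.2 = 46.47 kPa.
Pore pressure: u = 9.81×(2.5 − 0) = 24.525 kPa.
Initial effective stress: σ'_0 = σ_v − u = 46.47 − 24.525 = 21.945 kPa.
Stress increase at mid-clay by the 2:1 spreading method:
Δσ = qBL/((B+z)(L+z)) = 197×5.1×9.8/((5.1+2.5)(9.8+2.5)) = 105.33 kPa
Final effective stress: σ'_f = σ'_0 + Δσ = 21.945 + 105.33 = 127.28 kPa.
Normally consolidated clay, so the full stress increment lies on the virgin compression line:
S_c = C_c·H/(1+e₀)·log₁₀(σ'_f/σ'_0) = 0.25×2.4/(1+0.93)×log₁₀(127.28/21.945)
    = 0.31088 × 0.76342 = 0.2373 m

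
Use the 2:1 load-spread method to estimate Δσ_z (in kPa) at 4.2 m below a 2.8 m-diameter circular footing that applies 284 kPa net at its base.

Δσ_z ≈ 45.4 kPa

By the 2:1 method the load spreads at 1 horizontal : 2 vertical, so at depth z the loaded area has grown by z in each plan dimension:
Δσ ≈ qD²/(D+z)² = 284×2.8²/(2.8+4.2)² = 45.44 kPa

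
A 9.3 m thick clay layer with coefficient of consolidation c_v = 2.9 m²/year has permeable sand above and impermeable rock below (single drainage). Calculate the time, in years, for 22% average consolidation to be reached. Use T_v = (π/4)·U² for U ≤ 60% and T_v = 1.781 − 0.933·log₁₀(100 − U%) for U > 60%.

Drainage path length: H_d = H = 9.3 m (single drainage).
U ≤ 60%: T_v = (π/4)·U² = (π/4)×0.22² = 0.038013.
t = T_v·H_d²/c_v = 0.038013×9.3²/2.9 = 1.134 years.

t ≈ 1.13 years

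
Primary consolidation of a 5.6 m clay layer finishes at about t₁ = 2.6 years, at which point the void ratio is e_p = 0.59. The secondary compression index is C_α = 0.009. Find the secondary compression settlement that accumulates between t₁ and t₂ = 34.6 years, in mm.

Secondary compression: S_s = C_α·H/(1+e_p)·log₁₀(t₂/t₁)
S_s = 0.009×5.6/(1+0.59)×log₁₀(34.6/2.6)
    = 0.0317 × 1.124 = 0.03563 m

S_s ≈ 35.6 mm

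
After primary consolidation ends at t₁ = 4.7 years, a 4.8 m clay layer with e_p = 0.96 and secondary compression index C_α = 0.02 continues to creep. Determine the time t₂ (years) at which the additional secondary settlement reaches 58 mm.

t₂ ≈ 71.8 years

S_s = C_α·H/(1+e_p)·log₁₀(t₂/t₁) ⇒ log₁₀(t₂/t₁) = S_s·(1+e_p)/(C_α·H).
log₁₀(t₂/t₁) = 0.058 × (1+0.96) / (0.02×4.8) = 1.184
t₂ = t₁ × 10^1.184 = 4.7 × 15.28 = 71.82 years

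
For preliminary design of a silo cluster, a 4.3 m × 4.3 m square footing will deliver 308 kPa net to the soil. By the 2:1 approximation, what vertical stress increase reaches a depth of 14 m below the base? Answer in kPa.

Δσ_z ≈ 17 kPa

By the 2:1 method the load spreads at 1 horizontal : 2 vertical, so at depth z the loaded area has grown by z in each plan dimension:
Δσ = qBL/((B+z)(L+z)) = 308×4.3×4.3/((4.3+14)(4.3+14)) = 17.005 kPa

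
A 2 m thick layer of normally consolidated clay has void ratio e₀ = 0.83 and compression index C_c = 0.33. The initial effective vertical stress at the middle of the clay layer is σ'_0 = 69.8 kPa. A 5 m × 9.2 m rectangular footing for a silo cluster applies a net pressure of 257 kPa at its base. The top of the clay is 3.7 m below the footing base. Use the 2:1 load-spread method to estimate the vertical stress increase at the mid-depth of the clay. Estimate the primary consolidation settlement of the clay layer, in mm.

Mid-depth of clay below the footing base: z = 3.7 + 2/2 = 4.7 m.
Stress increase at mid-clay by the 2:1 spreading method:
Δσ = qBL/((B+z)(L+z)) = 257×5×9.2/((5+4.7)(9.2+4.7)) = 87.681 kPa
Final effective stress: σ'_f = σ'_0 + Δσ = 69.8 + 87.681 = 157.48 kPa.
Normally consolidated clay, so the full stress increment lies on the virgin compression line:
S_c = C_c·H/(1+e₀)·log₁₀(σ'_f/σ'_0) = 0.33×2/(1+0.83)×log₁₀(157.48/69.8)
    = 0.36066 × 0.35337 = 0.1274 m

S_c ≈ 127 mm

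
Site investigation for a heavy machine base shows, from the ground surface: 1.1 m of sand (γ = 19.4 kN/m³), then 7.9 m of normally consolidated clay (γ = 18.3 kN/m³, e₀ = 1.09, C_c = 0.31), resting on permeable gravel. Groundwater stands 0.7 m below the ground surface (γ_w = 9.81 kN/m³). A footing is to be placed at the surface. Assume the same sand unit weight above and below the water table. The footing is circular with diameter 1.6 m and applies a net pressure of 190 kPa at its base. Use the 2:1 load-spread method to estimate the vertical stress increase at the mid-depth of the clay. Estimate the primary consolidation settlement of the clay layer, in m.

Mid-depth of clay below the ground surface: z = 1.1 + 7.9/2 = 5.05 m.
Total vertical stress at mid-clay: σ_v = 19.4×1.1 + 18.3×3.95 = 93.625 kPa.
Pore pressure: u = 9.81×(5.05 − 0.7) = 42.673 kPa.
Initial effective stress: σ'_0 = σ_v − u = 93.625 − 42.673 = 50.952 kPa.
Stress increase at mid-clay by the 2:1 spreading method:
Δσ ≈ qD²/(D+z)² = 190×1.6²/(1.6+5.05)² = 10.999 kPa
Final effective stress: σ'_f = σ'_0 + Δσ = 50.952 + 10.999 = 61.951 kPa.
Normally consolidated clay, so the full stress increment lies on the virgin compression line:
S_c = C_c·H/(1+e₀)·log₁₀(σ'_f/σ'_0) = 0.31×7.9/(1+1.09)×log₁₀(61.951/50.952)
    = 1.1718 × 0.084887 = 0.09947 m

S_c ≈ 0.0995 m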